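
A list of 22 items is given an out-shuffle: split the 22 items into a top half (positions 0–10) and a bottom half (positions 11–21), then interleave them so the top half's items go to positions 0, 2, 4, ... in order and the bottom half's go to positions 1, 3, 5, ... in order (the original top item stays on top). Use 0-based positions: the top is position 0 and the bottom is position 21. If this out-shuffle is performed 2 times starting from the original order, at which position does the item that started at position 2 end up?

Track the item's position through each out-shuffle:
2 → 4 → 8

8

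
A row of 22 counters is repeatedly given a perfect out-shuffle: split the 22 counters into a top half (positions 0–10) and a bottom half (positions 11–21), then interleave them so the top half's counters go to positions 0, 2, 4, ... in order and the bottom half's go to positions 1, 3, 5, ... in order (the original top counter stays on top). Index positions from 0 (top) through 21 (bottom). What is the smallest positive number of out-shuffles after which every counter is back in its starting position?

The out-shuffle permutes the 22 positions with cycle lengths [1, 1, 2, 3, 3, 6, 6].
Every counter is home exactly when every cycle has completed a whole number of laps, i.e. after lcm(1, 2, 3, 6) = 6 out-shuffles.

6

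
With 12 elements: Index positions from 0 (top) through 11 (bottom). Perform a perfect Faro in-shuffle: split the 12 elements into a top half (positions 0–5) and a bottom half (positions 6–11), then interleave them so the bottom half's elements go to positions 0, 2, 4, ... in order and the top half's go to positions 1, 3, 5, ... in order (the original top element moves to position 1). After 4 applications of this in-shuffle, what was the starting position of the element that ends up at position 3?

9

Work backwards from position 3, undoing one in-shuffle at a time:
3 ← 1 ← 0 ← 6 ← 9
So the element now at position 3 started at position 9.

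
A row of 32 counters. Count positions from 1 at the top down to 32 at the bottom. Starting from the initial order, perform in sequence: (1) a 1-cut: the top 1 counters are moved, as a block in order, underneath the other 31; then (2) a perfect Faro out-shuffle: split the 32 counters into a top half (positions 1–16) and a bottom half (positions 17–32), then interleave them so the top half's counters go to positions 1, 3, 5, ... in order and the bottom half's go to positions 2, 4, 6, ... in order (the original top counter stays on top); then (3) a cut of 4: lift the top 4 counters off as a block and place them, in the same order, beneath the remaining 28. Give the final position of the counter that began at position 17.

Track the counter from position 17 forward through each operation:
  after op 1 (cut 1): 17 → 16
  after op 2 (out-shuffle): 16 → 31
  after op 3 (cut 4): 31 → 27

27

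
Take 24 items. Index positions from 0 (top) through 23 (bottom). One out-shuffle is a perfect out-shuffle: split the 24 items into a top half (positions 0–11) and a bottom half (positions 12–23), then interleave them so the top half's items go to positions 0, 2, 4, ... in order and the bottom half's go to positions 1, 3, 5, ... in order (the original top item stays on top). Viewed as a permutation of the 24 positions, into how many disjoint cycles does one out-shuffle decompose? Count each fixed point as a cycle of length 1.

Trace each unvisited position around until it returns:
(0) (1 2 4 8 16 9 ... len 11) (5 10 20 17 11 22 ... len 11) (23)
4 cycles in total.

4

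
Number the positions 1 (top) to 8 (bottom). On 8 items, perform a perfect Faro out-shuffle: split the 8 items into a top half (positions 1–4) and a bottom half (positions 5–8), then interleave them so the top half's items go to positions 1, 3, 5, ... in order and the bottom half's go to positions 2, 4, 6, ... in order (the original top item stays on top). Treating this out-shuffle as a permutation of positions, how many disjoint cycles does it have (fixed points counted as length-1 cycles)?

4

Trace each unvisited position around until it returns:
(1) (2 3 5) (4 7 6) (8)
4 cycles in total.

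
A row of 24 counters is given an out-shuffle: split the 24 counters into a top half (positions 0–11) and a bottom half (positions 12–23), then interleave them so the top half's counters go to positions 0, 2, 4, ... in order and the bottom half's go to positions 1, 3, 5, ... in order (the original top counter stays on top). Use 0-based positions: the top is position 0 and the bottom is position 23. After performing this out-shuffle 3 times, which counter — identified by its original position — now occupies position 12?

13

Work backwards from position 12, undoing one out-shuffle at a time:
12 ← 6 ← 3 ← 13
So the counter now at position 12 started at position 13.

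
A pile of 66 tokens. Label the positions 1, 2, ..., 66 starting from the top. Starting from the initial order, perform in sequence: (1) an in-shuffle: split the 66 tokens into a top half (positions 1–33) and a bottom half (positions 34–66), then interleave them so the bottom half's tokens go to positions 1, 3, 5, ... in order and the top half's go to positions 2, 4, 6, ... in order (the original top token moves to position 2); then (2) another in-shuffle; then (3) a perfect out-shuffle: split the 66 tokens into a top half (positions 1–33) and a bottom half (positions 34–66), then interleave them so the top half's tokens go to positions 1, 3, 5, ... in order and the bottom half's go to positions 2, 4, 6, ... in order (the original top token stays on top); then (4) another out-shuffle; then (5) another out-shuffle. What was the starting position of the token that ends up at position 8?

36

Undo the operations in reverse order, starting from position 8:
  undo op 5 (out-shuffle, from bottom half): 8 ← 37
  undo op 4 (out-shuffle, from top half): 37 ← 19
  undo op 3 (out-shuffle, from top half): 19 ← 10
  undo op 2 (in-shuffle, from top half): 10 ← 5
  undo op 1 (in-shuffle, from bottom half): 5 ← 36
So the token at position 8 came from original position 36.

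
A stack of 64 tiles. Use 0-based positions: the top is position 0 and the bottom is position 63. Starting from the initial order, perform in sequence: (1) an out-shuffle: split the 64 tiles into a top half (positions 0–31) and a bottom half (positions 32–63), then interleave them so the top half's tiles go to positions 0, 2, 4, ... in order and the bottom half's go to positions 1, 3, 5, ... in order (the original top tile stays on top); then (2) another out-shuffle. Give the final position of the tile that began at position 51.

15

Track the tile from position 51 forward through each operation:
  after op 1 (out-shuffle): 51 → 39
  after op 2 (out-shuffle): 39 → 15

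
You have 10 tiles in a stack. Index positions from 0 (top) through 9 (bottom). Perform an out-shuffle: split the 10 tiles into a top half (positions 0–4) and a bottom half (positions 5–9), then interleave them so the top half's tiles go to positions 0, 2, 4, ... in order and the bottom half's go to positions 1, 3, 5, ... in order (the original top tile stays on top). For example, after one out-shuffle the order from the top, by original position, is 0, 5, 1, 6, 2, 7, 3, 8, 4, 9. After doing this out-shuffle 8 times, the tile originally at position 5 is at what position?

2

Track the tile's position through each out-shuffle:
5 → 1 → 2 → 4 → 8 → 7 → 5 → 1 → 2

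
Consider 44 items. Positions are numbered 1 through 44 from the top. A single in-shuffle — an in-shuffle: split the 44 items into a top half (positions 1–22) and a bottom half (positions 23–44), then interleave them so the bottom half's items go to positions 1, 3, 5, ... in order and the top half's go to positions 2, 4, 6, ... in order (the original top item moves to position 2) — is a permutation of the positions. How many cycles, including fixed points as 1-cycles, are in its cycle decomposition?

7

Trace each unvisited position around until it returns:
(1 2 4 8 16 32 ... len 12) (3 6 12 24) (5 10 20 40 35 25) (7 14 28 11 22 44 ... len 12) (9 18 36 27) (15 30) (21 42 39 33)
7 cycles in total.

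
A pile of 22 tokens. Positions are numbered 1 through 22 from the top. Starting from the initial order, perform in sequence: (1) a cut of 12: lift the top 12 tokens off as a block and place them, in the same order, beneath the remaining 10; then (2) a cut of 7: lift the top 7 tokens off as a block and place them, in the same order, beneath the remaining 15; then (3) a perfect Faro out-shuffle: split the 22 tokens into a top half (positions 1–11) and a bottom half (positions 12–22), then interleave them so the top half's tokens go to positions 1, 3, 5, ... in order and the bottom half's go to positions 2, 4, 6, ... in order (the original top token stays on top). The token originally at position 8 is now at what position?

Track the token from position 8 forward through each operation:
  after op 1 (cut 12): 8 → 18
  after op 2 (cut 7): 18 → 11
  after op 3 (out-shuffle): 11 → 21

21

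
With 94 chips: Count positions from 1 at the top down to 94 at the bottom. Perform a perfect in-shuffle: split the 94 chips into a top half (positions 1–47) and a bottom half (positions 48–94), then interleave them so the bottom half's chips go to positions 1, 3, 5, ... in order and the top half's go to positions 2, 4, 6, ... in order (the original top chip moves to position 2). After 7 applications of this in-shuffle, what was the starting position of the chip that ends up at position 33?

1

Work backwards from position 33, undoing one in-shuffle at a time:
33 ← 64 ← 32 ← 16 ← 8 ← 4 ← 2 ← 1
So the chip now at position 33 started at position 1.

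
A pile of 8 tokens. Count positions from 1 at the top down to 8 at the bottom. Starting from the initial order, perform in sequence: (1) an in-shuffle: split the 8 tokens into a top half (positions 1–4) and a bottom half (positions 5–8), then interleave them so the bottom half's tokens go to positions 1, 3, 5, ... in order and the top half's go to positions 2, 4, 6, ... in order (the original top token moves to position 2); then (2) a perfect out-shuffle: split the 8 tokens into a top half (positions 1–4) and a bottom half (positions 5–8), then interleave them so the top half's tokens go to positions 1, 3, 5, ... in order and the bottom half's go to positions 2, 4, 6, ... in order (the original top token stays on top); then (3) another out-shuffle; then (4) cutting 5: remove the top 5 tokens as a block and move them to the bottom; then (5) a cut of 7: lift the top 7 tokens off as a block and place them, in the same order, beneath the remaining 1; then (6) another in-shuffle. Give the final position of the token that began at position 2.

Track the token from position 2 forward through each operation:
  after op 1 (in-shuffle): 2 → 4
  after op 2 (out-shuffle): 4 → 7
  after op 3 (out-shuffle): 7 → 6
  after op 4 (cut 5): 6 → 1
  after op 5 (cut 7): 1 → 2
  after op 6 (in-shuffle): 2 → 4

4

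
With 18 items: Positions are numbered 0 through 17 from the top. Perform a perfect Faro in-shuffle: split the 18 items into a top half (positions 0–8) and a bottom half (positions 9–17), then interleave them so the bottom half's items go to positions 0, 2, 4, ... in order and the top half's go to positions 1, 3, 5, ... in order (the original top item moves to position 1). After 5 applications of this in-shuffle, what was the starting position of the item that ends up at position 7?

4

Work backwards from position 7, undoing one in-shuffle at a time:
7 ← 3 ← 1 ← 0 ← 9 ← 4
So the item now at position 7 started at position 4.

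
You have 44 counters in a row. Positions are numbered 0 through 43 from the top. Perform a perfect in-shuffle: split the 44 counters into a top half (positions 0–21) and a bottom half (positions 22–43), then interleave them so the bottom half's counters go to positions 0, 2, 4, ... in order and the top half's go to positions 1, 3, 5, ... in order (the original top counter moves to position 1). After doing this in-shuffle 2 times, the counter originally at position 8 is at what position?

35

Track the counter's position through each in-shuffle:
8 → 17 → 35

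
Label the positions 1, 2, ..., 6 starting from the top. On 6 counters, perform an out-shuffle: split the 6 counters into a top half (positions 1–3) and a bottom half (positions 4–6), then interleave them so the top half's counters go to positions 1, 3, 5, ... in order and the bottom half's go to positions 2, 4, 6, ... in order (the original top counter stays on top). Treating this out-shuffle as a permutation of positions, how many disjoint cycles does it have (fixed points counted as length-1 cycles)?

3

Trace each unvisited position around until it returns:
(1) (2 3 5 4) (6)
3 cycles in total.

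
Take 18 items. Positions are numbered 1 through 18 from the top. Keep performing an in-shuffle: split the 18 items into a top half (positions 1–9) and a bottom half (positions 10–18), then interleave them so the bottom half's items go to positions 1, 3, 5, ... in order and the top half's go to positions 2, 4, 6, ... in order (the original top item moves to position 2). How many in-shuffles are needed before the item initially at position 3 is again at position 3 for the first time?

18

Follow position 3 under repeated in-shuffles:
3 → 6 → 12 → 5 → 10 → 1 → 2 → 4 → 8 → 16 → 13 → 7 → 14 → 9 → 18 → 17 → 15 → 11 → 3
It first returns after 18 in-shuffles.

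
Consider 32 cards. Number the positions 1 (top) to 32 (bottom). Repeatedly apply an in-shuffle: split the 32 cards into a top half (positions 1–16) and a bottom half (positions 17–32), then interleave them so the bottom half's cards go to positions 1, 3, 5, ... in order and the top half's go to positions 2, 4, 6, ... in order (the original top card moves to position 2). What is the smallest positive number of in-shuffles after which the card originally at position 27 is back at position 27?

10

Follow position 27 under repeated in-shuffles:
27 → 21 → 9 → 18 → 3 → 6 → 12 → 24 → 15 → 30 → 27
It first returns after 10 in-shuffles.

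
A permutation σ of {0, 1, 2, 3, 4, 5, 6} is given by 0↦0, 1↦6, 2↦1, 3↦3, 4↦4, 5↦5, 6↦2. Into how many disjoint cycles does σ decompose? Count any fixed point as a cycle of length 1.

5

Cycle decomposition: (0) (1 6 2) (3) (4) (5).
5 cycles.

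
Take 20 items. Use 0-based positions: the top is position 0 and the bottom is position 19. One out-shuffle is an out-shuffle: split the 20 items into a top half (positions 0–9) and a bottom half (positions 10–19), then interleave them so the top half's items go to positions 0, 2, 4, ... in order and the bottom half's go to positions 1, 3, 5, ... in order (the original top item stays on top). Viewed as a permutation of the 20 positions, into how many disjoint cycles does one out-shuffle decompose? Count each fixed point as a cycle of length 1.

3

Trace each unvisited position around until it returns:
(0) (1 2 4 8 16 13 ... len 18) (19)
3 cycles in total.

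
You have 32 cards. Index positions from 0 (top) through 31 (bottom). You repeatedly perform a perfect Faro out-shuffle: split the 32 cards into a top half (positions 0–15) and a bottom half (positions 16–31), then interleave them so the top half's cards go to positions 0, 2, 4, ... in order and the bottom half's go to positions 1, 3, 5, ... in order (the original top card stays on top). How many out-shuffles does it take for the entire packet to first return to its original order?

The out-shuffle permutes the 32 positions with cycle lengths [1, 1, 5, 5, 5, 5, 5, 5].
Every card is home exactly when every cycle has completed a whole number of laps, i.e. after lcm(1, 5) = 5 out-shuffles.

5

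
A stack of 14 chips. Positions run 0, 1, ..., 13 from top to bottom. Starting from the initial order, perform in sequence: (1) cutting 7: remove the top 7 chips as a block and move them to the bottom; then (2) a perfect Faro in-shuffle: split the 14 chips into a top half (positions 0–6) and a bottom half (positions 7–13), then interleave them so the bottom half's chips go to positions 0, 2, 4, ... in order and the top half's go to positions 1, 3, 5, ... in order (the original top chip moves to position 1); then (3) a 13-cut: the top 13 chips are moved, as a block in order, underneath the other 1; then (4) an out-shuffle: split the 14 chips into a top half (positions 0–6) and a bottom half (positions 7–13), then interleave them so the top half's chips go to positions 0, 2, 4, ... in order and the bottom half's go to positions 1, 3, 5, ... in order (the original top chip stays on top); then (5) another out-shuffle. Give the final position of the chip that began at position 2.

7

Track the chip from position 2 forward through each operation:
  after op 1 (cut 7): 2 → 9
  after op 2 (in-shuffle): 9 → 4
  after op 3 (cut 13): 4 → 5
  after op 4 (out-shuffle): 5 → 10
  after op 5 (out-shuffle): 10 → 7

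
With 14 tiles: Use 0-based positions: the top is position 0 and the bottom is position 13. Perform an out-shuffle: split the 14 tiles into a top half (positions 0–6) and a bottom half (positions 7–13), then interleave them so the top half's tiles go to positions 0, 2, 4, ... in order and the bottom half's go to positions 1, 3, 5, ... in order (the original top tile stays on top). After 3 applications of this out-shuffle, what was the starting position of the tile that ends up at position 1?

Work backwards from position 1, undoing one out-shuffle at a time:
1 ← 7 ← 10 ← 5
So the tile now at position 1 started at position 5.

5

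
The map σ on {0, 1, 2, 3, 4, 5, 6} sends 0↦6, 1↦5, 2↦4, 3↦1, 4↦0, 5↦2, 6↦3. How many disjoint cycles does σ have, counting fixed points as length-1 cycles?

1

Cycle decomposition: (0 6 3 1 5 2 4).
1 cycle.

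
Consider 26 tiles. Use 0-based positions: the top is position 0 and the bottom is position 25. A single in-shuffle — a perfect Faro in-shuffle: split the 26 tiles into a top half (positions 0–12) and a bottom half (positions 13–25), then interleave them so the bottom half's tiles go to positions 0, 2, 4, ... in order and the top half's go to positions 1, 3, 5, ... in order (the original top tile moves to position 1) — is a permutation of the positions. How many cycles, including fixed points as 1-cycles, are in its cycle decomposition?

Trace each unvisited position around until it returns:
(0 1 3 7 15 4 ... len 18) (2 5 11 23 20 14) (8 17)
3 cycles in total.

3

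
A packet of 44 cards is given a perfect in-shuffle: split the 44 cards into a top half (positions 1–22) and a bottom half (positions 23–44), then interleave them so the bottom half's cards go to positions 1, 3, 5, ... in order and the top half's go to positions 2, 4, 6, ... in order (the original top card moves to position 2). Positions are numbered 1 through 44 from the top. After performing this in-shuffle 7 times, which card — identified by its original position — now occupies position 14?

43

Work backwards from position 14, undoing one in-shuffle at a time:
14 ← 7 ← 26 ← 13 ← 29 ← 37 ← 41 ← 43
So the card now at position 14 started at position 43.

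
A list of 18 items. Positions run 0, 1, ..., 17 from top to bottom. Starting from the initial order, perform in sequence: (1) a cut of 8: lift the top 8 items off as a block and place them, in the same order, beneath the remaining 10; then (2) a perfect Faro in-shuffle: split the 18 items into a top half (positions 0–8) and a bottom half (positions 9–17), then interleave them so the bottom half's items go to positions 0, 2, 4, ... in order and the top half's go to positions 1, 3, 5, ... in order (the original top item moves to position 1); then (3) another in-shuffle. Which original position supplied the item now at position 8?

14

Undo the operations in reverse order, starting from position 8:
  undo op 3 (in-shuffle, from bottom half): 8 ← 13
  undo op 2 (in-shuffle, from top half): 13 ← 6
  undo op 1 (cut 8): 6 ← 14
So the item at position 8 came from original position 14.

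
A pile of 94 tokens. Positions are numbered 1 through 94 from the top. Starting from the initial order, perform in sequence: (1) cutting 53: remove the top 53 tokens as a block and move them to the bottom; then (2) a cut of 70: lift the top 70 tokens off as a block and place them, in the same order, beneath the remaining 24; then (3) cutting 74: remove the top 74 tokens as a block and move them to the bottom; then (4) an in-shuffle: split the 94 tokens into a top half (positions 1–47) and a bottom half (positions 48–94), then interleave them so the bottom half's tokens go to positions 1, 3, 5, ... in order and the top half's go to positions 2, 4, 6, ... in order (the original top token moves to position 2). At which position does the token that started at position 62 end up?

Track the token from position 62 forward through each operation:
  after op 1 (cut 53): 62 → 9
  after op 2 (cut 70): 9 → 33
  after op 3 (cut 74): 33 → 53
  after op 4 (in-shuffle): 53 → 11

11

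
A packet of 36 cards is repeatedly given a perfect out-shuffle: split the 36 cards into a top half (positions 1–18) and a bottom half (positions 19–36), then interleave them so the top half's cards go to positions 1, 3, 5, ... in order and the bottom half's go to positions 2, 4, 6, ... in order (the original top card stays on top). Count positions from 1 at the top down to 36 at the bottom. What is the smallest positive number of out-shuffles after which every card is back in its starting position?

12

The out-shuffle permutes the 36 positions with cycle lengths [1, 1, 3, 3, 4, 12, 12].
Every card is home exactly when every cycle has completed a whole number of laps, i.e. after lcm(1, 3, 4, 12) = 12 out-shuffles.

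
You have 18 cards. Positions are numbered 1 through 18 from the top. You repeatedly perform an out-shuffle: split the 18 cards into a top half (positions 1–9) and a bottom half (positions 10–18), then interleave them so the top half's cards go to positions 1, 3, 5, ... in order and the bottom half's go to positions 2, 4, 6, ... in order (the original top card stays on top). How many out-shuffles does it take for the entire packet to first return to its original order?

8

The out-shuffle permutes the 18 positions with cycle lengths [1, 1, 8, 8].
Every card is home exactly when every cycle has completed a whole number of laps, i.e. after lcm(1, 8) = 8 out-shuffles.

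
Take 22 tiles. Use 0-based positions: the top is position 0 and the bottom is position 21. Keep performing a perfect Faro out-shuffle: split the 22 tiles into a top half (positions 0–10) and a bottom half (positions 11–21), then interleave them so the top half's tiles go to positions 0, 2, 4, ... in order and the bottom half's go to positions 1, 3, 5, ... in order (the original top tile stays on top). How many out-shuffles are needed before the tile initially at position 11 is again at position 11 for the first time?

6

Follow position 11 under repeated out-shuffles:
11 → 1 → 2 → 4 → 8 → 16 → 11
It first returns after 6 out-shuffles.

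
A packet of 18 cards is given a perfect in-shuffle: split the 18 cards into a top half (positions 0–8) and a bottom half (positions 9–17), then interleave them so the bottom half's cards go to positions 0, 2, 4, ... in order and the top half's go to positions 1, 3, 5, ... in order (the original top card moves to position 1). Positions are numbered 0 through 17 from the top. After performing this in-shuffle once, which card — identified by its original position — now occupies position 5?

2

Work backwards from position 5, undoing one in-shuffle at a time:
5 ← 2
So the card now at position 5 started at position 2.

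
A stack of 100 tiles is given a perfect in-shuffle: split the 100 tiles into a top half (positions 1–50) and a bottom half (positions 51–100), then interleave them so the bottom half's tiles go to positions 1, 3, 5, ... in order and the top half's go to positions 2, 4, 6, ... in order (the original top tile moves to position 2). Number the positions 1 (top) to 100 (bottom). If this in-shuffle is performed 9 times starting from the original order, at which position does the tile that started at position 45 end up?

Track the tile's position through each in-shuffle:
45 → 90 → 79 → 57 → 13 → 26 → 52 → 3 → 6 → 12

12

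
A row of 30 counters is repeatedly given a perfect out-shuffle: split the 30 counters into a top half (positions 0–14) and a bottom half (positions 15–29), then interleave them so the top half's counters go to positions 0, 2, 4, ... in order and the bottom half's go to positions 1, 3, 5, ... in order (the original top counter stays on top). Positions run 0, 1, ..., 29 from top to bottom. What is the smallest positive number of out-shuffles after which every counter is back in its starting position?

28

The out-shuffle permutes the 30 positions with cycle lengths [1, 1, 28].
Every counter is home exactly when every cycle has completed a whole number of laps, i.e. after lcm(1, 28) = 28 out-shuffles.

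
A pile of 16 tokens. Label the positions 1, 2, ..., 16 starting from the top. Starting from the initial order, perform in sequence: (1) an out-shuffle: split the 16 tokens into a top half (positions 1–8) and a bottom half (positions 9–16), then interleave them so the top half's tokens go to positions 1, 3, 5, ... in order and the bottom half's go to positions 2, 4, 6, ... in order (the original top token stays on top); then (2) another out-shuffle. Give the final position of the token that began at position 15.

Track the token from position 15 forward through each operation:
  after op 1 (out-shuffle): 15 → 14
  after op 2 (out-shuffle): 14 → 12

12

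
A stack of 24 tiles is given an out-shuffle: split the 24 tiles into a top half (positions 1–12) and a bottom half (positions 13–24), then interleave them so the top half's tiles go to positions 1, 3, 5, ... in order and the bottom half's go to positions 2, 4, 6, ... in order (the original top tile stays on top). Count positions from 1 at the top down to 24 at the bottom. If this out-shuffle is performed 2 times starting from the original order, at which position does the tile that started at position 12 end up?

22

Track the tile's position through each out-shuffle:
12 → 23 → 22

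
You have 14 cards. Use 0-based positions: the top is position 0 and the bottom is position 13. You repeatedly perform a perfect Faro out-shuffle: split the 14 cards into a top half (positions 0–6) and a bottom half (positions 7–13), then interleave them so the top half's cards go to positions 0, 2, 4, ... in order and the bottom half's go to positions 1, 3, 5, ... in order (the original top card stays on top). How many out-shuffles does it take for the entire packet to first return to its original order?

12

The out-shuffle permutes the 14 positions with cycle lengths [1, 1, 12].
Every card is home exactly when every cycle has completed a whole number of laps, i.e. after lcm(1, 12) = 12 out-shuffles.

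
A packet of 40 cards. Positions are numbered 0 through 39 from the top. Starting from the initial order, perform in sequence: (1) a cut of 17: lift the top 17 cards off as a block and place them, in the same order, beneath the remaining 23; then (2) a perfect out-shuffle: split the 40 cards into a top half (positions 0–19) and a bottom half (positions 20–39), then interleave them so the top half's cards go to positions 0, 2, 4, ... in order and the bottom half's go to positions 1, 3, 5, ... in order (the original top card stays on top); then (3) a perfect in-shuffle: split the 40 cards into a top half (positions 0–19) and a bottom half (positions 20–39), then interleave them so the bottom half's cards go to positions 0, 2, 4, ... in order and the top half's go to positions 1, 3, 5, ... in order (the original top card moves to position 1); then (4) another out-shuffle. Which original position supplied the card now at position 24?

Undo the operations in reverse order, starting from position 24:
  undo op 4 (out-shuffle, from top half): 24 ← 12
  undo op 3 (in-shuffle, from bottom half): 12 ← 26
  undo op 2 (out-shuffle, from top half): 26 ← 13
  undo op 1 (cut 17): 13 ← 30
So the card at position 24 came from original position 30.

30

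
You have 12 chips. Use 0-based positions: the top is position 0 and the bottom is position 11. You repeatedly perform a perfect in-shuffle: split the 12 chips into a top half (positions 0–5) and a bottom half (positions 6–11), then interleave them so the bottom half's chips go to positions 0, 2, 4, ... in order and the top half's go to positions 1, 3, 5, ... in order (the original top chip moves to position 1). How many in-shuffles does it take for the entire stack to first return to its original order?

The in-shuffle permutes the 12 positions with cycle lengths [12].
Every chip is home exactly when every cycle has completed a whole number of laps, i.e. after lcm(12) = 12 in-shuffles.

12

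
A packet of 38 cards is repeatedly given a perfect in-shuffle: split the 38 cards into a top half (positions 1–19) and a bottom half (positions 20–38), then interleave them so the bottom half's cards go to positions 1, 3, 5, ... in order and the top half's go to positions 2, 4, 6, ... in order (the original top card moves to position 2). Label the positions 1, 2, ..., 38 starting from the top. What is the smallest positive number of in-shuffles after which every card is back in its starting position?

12

The in-shuffle permutes the 38 positions with cycle lengths [2, 12, 12, 12].
Every card is home exactly when every cycle has completed a whole number of laps, i.e. after lcm(2, 12) = 12 in-shuffles.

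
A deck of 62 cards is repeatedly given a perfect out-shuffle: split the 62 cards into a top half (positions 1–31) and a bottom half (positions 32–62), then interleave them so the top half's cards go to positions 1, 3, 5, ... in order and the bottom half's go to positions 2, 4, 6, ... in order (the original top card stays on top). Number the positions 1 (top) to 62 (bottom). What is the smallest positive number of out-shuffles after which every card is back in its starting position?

The out-shuffle permutes the 62 positions with cycle lengths [1, 1, 60].
Every card is home exactly when every cycle has completed a whole number of laps, i.e. after lcm(1, 60) = 60 out-shuffles.

60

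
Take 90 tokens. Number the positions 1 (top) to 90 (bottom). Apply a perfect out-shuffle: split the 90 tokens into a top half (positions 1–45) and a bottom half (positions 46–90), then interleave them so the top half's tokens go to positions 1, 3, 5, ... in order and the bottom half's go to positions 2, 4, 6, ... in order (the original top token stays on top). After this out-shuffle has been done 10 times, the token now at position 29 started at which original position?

57

Work backwards from position 29, undoing one out-shuffle at a time:
29 ← 15 ← 8 ← 49 ← 25 ← 13 ← 7 ← 4 ← 47 ← 24 ← 57
So the token now at position 29 started at position 57.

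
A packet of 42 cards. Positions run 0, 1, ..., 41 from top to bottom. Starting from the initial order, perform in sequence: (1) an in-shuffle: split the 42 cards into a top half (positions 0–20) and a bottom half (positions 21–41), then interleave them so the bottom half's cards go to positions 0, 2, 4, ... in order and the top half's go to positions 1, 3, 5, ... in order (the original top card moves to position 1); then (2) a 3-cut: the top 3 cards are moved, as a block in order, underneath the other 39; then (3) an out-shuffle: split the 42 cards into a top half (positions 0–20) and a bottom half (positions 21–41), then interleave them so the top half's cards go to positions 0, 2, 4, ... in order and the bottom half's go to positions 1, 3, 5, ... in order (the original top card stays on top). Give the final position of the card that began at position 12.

Track the card from position 12 forward through each operation:
  after op 1 (in-shuffle): 12 → 25
  after op 2 (cut 3): 25 → 22
  after op 3 (out-shuffle): 22 → 3

3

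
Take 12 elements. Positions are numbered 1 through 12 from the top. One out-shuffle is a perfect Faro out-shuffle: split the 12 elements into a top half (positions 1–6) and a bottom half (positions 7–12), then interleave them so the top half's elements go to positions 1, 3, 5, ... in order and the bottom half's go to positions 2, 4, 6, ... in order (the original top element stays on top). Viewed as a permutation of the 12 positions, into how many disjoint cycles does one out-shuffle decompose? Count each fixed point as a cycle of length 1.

Trace each unvisited position around until it returns:
(1) (2 3 5 9 6 11 10 8 4 7) (12)
3 cycles in total.

3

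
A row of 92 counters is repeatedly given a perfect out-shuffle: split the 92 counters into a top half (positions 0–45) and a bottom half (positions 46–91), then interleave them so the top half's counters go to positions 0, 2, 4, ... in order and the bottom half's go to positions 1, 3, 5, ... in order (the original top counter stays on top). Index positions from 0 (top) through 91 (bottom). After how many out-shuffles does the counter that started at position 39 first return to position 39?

3

Follow position 39 under repeated out-shuffles:
39 → 78 → 65 → 39
It first returns after 3 out-shuffles.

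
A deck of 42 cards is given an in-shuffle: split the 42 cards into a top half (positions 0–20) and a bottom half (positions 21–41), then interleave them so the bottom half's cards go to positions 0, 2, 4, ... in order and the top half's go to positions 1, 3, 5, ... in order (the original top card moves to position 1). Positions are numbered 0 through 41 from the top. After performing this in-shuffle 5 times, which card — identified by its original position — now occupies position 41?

3

Work backwards from position 41, undoing one in-shuffle at a time:
41 ← 20 ← 31 ← 15 ← 7 ← 3
So the card now at position 41 started at position 3.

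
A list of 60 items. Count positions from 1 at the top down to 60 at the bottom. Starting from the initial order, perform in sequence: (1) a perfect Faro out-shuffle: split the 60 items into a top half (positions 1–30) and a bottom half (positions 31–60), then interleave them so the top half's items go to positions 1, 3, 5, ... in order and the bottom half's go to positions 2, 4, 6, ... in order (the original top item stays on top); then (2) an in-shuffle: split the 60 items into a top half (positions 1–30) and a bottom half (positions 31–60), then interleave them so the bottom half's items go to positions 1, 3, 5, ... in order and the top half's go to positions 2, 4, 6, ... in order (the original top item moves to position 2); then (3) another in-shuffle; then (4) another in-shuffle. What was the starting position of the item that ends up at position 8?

Undo the operations in reverse order, starting from position 8:
  undo op 4 (in-shuffle, from top half): 8 ← 4
  undo op 3 (in-shuffle, from top half): 4 ← 2
  undo op 2 (in-shuffle, from top half): 2 ← 1
  undo op 1 (out-shuffle, from top half): 1 ← 1
So the item at position 8 came from original position 1.

1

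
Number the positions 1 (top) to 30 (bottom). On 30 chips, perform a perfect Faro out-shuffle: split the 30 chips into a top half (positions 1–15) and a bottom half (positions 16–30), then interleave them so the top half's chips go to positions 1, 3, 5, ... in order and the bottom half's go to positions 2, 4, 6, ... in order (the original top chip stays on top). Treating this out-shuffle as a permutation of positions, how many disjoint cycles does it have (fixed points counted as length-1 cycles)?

Trace each unvisited position around until it returns:
(1) (2 3 5 9 17 4 ... len 28) (30)
3 cycles in total.

3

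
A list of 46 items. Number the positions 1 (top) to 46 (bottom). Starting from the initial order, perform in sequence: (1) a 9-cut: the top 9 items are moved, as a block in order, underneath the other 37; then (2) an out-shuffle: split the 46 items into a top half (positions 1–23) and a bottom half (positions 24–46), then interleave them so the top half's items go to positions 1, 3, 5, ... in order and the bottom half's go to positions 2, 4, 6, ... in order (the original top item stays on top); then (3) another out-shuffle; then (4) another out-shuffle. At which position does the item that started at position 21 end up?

44

Track the item from position 21 forward through each operation:
  after op 1 (cut 9): 21 → 12
  after op 2 (out-shuffle): 12 → 23
  after op 3 (out-shuffle): 23 → 45
  after op 4 (out-shuffle): 45 → 44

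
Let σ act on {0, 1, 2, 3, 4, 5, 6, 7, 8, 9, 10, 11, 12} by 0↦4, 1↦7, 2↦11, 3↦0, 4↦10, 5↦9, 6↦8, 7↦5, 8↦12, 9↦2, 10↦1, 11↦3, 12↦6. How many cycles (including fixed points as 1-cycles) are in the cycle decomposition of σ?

2

Cycle decomposition: (0 4 10 1 7 5 9 2 11 3) (6 8 12).
2 cycles.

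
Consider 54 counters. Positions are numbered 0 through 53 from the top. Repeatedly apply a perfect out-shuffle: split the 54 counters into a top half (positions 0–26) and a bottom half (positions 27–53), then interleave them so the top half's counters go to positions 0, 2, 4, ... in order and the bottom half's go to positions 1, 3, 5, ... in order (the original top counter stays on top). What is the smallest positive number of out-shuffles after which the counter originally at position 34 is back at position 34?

52

Follow position 34 under repeated out-shuffles:
34 → 15 → 30 → 7 → 14 → 28 → 3 → 6 → ... → 34 (length 52)
It first returns after 52 out-shuffles.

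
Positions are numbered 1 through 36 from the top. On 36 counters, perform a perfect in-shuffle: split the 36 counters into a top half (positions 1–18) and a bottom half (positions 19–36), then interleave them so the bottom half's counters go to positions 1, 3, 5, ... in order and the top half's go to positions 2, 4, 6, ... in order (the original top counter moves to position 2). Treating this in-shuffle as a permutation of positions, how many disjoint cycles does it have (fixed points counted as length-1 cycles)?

1

Trace each unvisited position around until it returns:
(1 2 4 8 16 32 ... len 36)
1 cycle in total.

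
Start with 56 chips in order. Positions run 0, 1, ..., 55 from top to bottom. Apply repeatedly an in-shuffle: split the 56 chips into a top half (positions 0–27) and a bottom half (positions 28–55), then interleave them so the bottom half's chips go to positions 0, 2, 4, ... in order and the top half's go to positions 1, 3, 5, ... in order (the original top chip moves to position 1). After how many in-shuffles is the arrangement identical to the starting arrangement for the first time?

The in-shuffle permutes the 56 positions with cycle lengths [2, 18, 18, 18].
Every chip is home exactly when every cycle has completed a whole number of laps, i.e. after lcm(2, 18) = 18 in-shuffles.

18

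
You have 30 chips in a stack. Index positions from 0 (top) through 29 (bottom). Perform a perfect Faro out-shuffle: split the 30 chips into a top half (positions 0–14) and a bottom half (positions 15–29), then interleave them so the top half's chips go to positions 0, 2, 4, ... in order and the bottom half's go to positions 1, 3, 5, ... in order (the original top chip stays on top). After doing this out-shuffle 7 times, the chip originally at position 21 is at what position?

Track the chip's position through each out-shuffle:
21 → 13 → 26 → 23 → 17 → 5 → 10 → 20

20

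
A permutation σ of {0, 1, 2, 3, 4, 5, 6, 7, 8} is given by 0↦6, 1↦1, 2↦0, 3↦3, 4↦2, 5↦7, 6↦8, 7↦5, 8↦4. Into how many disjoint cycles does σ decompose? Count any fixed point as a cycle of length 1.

4

Cycle decomposition: (0 6 8 4 2) (1) (3) (5 7).
4 cycles.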